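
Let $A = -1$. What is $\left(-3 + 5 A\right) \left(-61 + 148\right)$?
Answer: $-696$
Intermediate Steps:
$\left(-3 + 5 A\right) \left(-61 + 148\right) = \left(-3 + 5 \left(-1\right)\right) \left(-61 + 148\right) = \left(-3 - 5\right) 87 = \left(-8\right) 87 = -696$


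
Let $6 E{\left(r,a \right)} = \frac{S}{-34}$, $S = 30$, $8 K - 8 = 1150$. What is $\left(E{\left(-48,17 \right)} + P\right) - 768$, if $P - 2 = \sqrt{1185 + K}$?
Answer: $- \frac{26049}{34} + \frac{3 \sqrt{591}}{2} \approx -729.68$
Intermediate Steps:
$K = \frac{579}{4}$ ($K = 1 + \frac{1}{8} \cdot 1150 = 1 + \frac{575}{4} = \frac{579}{4} \approx 144.75$)
$E{\left(r,a \right)} = - \frac{5}{34}$ ($E{\left(r,a \right)} = \frac{30 \frac{1}{-34}}{6} = \frac{30 \left(- \frac{1}{34}\right)}{6} = \frac{1}{6} \left(- \frac{15}{17}\right) = - \frac{5}{34}$)
$P = 2 + \frac{3 \sqrt{591}}{2}$ ($P = 2 + \sqrt{1185 + \frac{579}{4}} = 2 + \sqrt{\frac{5319}{4}} = 2 + \frac{3 \sqrt{591}}{2} \approx 38.466$)
$\left(E{\left(-48,17 \right)} + P\right) - 768 = \left(- \frac{5}{34} + \left(2 + \frac{3 \sqrt{591}}{2}\right)\right) - 768 = \left(\frac{63}{34} + \frac{3 \sqrt{591}}{2}\right) - 768 = - \frac{26049}{34} + \frac{3 \sqrt{591}}{2}$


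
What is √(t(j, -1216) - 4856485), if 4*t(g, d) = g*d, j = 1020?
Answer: I*√5166565 ≈ 2273.0*I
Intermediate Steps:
t(g, d) = d*g/4 (t(g, d) = (g*d)/4 = (d*g)/4 = d*g/4)
√(t(j, -1216) - 4856485) = √((¼)*(-1216)*1020 - 4856485) = √(-310080 - 4856485) = √(-5166565) = I*√5166565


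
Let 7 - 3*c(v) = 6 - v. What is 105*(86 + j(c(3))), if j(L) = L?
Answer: 9170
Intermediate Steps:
c(v) = ⅓ + v/3 (c(v) = 7/3 - (6 - v)/3 = 7/3 + (-2 + v/3) = ⅓ + v/3)
105*(86 + j(c(3))) = 105*(86 + (⅓ + (⅓)*3)) = 105*(86 + (⅓ + 1)) = 105*(86 + 4/3) = 105*(262/3) = 9170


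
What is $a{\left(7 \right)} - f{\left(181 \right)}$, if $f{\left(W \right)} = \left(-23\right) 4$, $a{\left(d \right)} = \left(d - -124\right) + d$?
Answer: $230$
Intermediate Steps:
$a{\left(d \right)} = 124 + 2 d$ ($a{\left(d \right)} = \left(d + 124\right) + d = \left(124 + d\right) + d = 124 + 2 d$)
$f{\left(W \right)} = -92$
$a{\left(7 \right)} - f{\left(181 \right)} = \left(124 + 2 \cdot 7\right) - -92 = \left(124 + 14\right) + 92 = 138 + 92 = 230$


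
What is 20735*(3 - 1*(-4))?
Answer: 145145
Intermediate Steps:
20735*(3 - 1*(-4)) = 20735*(3 + 4) = 20735*7 = 145145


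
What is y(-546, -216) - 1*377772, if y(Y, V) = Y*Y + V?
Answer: -79872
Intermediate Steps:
y(Y, V) = V + Y**2 (y(Y, V) = Y**2 + V = V + Y**2)
y(-546, -216) - 1*377772 = (-216 + (-546)**2) - 1*377772 = (-216 + 298116) - 377772 = 297900 - 377772 = -79872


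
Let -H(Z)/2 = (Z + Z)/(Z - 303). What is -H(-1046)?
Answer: 4184/1349 ≈ 3.1016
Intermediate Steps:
H(Z) = -4*Z/(-303 + Z) (H(Z) = -2*(Z + Z)/(Z - 303) = -2*2*Z/(-303 + Z) = -4*Z/(-303 + Z))
-H(-1046) = -(-4)*(-1046)/(-303 - 1046) = -(-4)*(-1046)/(-1349) = -(-4)*(-1046)*(-1)/1349 = -1*(-4184/1349) = 4184/1349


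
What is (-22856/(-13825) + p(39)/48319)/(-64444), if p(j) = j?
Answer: -1104918239/43049247717700 ≈ -2.5666e-5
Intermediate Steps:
(-22856/(-13825) + p(39)/48319)/(-64444) = (-22856/(-13825) + 39/48319)/(-64444) = (-22856*(-1/13825) + 39*(1/48319))*(-1/64444) = (22856/13825 + 39/48319)*(-1/64444) = (1104918239/668010175)*(-1/64444) = -1104918239/43049247717700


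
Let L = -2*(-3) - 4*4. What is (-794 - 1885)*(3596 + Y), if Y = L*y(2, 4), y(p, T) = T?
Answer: -9526524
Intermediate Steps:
L = -10 (L = 6 - 16 = -10)
Y = -40 (Y = -10*4 = -40)
(-794 - 1885)*(3596 + Y) = (-794 - 1885)*(3596 - 40) = -2679*3556 = -9526524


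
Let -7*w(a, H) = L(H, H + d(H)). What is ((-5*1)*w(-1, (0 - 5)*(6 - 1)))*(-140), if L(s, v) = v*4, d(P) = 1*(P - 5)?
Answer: 22000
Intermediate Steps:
d(P) = -5 + P (d(P) = 1*(-5 + P) = -5 + P)
L(s, v) = 4*v
w(a, H) = 20/7 - 8*H/7 (w(a, H) = -4*(H + (-5 + H))/7 = -4*(-5 + 2*H)/7 = -(-20 + 8*H)/7 = 20/7 - 8*H/7)
((-5*1)*w(-1, (0 - 5)*(6 - 1)))*(-140) = ((-5*1)*(20/7 - 8*(0 - 5)*(6 - 1)/7))*(-140) = -5*(20/7 - (-40)*5/7)*(-140) = -5*(20/7 - 8/7*(-25))*(-140) = -5*(20/7 + 200/7)*(-140) = -5*220/7*(-140) = -1100/7*(-140) = 22000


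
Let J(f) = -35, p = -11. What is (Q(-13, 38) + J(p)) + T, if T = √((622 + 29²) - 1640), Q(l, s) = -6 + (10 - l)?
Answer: -18 + I*√177 ≈ -18.0 + 13.304*I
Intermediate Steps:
Q(l, s) = 4 - l
T = I*√177 (T = √((622 + 841) - 1640) = √(1463 - 1640) = √(-177) = I*√177 ≈ 13.304*I)
(Q(-13, 38) + J(p)) + T = ((4 - 1*(-13)) - 35) + I*√177 = ((4 + 13) - 35) + I*√177 = (17 - 35) + I*√177 = -18 + I*√177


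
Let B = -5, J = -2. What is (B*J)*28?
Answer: 280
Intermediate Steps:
(B*J)*28 = -5*(-2)*28 = 10*28 = 280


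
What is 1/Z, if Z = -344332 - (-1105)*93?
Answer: -1/241567 ≈ -4.1396e-6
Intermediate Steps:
Z = -241567 (Z = -344332 - 1*(-102765) = -344332 + 102765 = -241567)
1/Z = 1/(-241567) = -1/241567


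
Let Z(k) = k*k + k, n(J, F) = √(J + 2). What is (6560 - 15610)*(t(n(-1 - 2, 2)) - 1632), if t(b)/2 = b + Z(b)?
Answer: 14787700 - 36200*I ≈ 1.4788e+7 - 36200.0*I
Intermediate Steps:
n(J, F) = √(2 + J)
Z(k) = k + k² (Z(k) = k² + k = k + k²)
t(b) = 2*b + 2*b*(1 + b) (t(b) = 2*(b + b*(1 + b)) = 2*b + 2*b*(1 + b))
(6560 - 15610)*(t(n(-1 - 2, 2)) - 1632) = (6560 - 15610)*(2*√(2 + (-1 - 2))*(2 + √(2 + (-1 - 2))) - 1632) = -9050*(2*√(2 - 3)*(2 + √(2 - 3)) - 1632) = -9050*(2*√(-1)*(2 + √(-1)) - 1632) = -9050*(2*I*(2 + I) - 1632) = -9050*(-1632 + 2*I*(2 + I)) = 14769600 - 18100*I*(2 + I)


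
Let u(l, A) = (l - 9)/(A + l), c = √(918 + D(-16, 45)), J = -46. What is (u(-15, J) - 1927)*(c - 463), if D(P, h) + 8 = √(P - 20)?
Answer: 54413149/61 - 117523*√(910 + 6*I)/61 ≈ 8.339e+5 - 191.6*I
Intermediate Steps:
D(P, h) = -8 + √(-20 + P) (D(P, h) = -8 + √(P - 20) = -8 + √(-20 + P))
c = √(910 + 6*I) (c = √(918 + (-8 + √(-20 - 16))) = √(918 + (-8 + √(-36))) = √(918 + (-8 + 6*I)) = √(910 + 6*I) ≈ 30.166 + 0.09945*I)
u(l, A) = (-9 + l)/(A + l)
(u(-15, J) - 1927)*(c - 463) = ((-9 - 15)/(-46 - 15) - 1927)*(√(910 + 6*I) - 463) = (-24/(-61) - 1927)*(-463 + √(910 + 6*I)) = (-1/61*(-24) - 1927)*(-463 + √(910 + 6*I)) = (24/61 - 1927)*(-463 + √(910 + 6*I)) = -117523*(-463 + √(910 + 6*I))/61 = 54413149/61 - 117523*√(910 + 6*I)/61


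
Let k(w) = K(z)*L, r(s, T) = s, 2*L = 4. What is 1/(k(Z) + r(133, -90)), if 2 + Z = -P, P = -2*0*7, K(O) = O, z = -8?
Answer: 1/117 ≈ 0.0085470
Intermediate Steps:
L = 2 (L = (½)*4 = 2)
P = 0 (P = 0*7 = 0)
Z = -2 (Z = -2 - 1*0 = -2 + 0 = -2)
k(w) = -16 (k(w) = -8*2 = -16)
1/(k(Z) + r(133, -90)) = 1/(-16 + 133) = 1/117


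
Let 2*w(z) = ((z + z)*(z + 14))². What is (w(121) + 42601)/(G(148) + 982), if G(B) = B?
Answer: 533707051/1130 ≈ 4.7231e+5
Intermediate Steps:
w(z) = 2*z²*(14 + z)² (w(z) = ((z + z)*(z + 14))²/2 = ((2*z)*(14 + z))²/2 = (2*z*(14 + z))²/2 = (4*z²*(14 + z)²)/2 = 2*z²*(14 + z)²)
(w(121) + 42601)/(G(148) + 982) = (2*121²*(14 + 121)² + 42601)/(148 + 982) = (2*14641*135² + 42601)/1130 = (2*14641*18225 + 42601)*(1/1130) = (533664450 + 42601)*(1/1130) = 533707051*(1/1130) = 533707051/1130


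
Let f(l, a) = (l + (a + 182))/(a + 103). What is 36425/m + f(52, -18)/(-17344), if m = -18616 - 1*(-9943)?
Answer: -6712633171/1598260440 ≈ -4.2000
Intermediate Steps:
m = -8673 (m = -18616 + 9943 = -8673)
f(l, a) = (182 + a + l)/(103 + a) (f(l, a) = (l + (182 + a))/(103 + a) = (182 + a + l)/(103 + a))
36425/m + f(52, -18)/(-17344) = 36425/(-8673) + ((182 - 18 + 52)/(103 - 18))/(-17344) = 36425*(-1/8673) + (216/85)*(-1/17344) = -36425/8673 + ((1/85)*216)*(-1/17344) = -36425/8673 + (216/85)*(-1/17344) = -36425/8673 - 27/184280 = -6712633171/1598260440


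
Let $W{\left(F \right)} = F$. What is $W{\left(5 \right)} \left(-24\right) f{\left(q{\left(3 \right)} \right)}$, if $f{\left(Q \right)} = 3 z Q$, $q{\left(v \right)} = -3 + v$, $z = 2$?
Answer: $0$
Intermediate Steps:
$f{\left(Q \right)} = 6 Q$ ($f{\left(Q \right)} = 3 \cdot 2 Q = 6 Q$)
$W{\left(5 \right)} \left(-24\right) f{\left(q{\left(3 \right)} \right)} = 5 \left(-24\right) 6 \left(-3 + 3\right) = - 120 \cdot 6 \cdot 0 = \left(-120\right) 0 = 0$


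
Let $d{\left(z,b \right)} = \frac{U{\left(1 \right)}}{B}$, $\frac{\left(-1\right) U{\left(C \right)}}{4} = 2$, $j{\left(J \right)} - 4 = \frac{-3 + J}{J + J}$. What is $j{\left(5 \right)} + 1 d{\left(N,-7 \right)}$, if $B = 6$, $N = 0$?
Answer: $\frac{43}{15} \approx 2.8667$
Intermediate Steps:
$j{\left(J \right)} = 4 + \frac{-3 + J}{2 J}$ ($j{\left(J \right)} = 4 + \frac{-3 + J}{J + J} = 4 + \frac{-3 + J}{2 J}$)
$U{\left(C \right)} = -8$ ($U{\left(C \right)} = \left(-4\right) 2 = -8$)
$d{\left(z,b \right)} = - \frac{4}{3}$ ($d{\left(z,b \right)} = - \frac{8}{6} = \left(-8\right) \frac{1}{6} = - \frac{4}{3}$)
$j{\left(5 \right)} + 1 d{\left(N,-7 \right)} = \frac{3 \left(-1 + 3 \cdot 5\right)}{2 \cdot 5} + 1 \left(- \frac{4}{3}\right) = \frac{3}{2} \cdot \frac{1}{5} \left(-1 + 15\right) - \frac{4}{3} = \frac{3}{2} \cdot \frac{1}{5} \cdot 14 - \frac{4}{3} = \frac{21}{5} - \frac{4}{3} = \frac{43}{15}$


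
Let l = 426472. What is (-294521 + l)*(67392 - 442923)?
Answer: -49551690981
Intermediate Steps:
(-294521 + l)*(67392 - 442923) = (-294521 + 426472)*(67392 - 442923) = 131951*(-375531) = -49551690981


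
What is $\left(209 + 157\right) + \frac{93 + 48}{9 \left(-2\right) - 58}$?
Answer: $\frac{27675}{76} \approx 364.14$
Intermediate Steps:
$\left(209 + 157\right) + \frac{93 + 48}{9 \left(-2\right) - 58} = 366 + \frac{141}{-18 - 58} = 366 + \frac{141}{-76} = 366 + 141 \left(- \frac{1}{76}\right) = 366 - \frac{141}{76} = \frac{27675}{76}$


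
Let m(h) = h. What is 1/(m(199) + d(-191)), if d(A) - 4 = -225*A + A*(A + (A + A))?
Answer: 1/152621 ≈ 6.5522e-6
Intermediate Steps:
d(A) = 4 - 225*A + 3*A² (d(A) = 4 + (-225*A + A*(A + (A + A))) = 4 + (-225*A + A*(A + 2*A)) = 4 + (-225*A + A*(3*A)) = 4 + (-225*A + 3*A²) = 4 - 225*A + 3*A²)
1/(m(199) + d(-191)) = 1/(199 + (4 - 225*(-191) + 3*(-191)²)) = 1/(199 + (4 + 42975 + 3*36481)) = 1/(199 + (4 + 42975 + 109443)) = 1/(199 + 152422) = 1/152621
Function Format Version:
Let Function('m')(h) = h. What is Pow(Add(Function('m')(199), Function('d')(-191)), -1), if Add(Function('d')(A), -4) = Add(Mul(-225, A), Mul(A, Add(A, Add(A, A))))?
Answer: Rational(1, 152621) ≈ 6.5522e-6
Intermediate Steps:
Function('d')(A) = Add(4, Mul(-225, A), Mul(3, Pow(A, 2))) (Function('d')(A) = Add(4, Add(Mul(-225, A), Mul(A, Add(A, Add(A, A))))) = Add(4, Add(Mul(-225, A), Mul(A, Add(A, Mul(2, A))))) = Add(4, Add(Mul(-225, A), Mul(A, Mul(3, A)))) = Add(4, Add(Mul(-225, A), Mul(3, Pow(A, 2)))) = Add(4, Mul(-225, A), Mul(3, Pow(A, 2))))
Pow(Add(Function('m')(199), Function('d')(-191)), -1) = Pow(Add(199, Add(4, Mul(-225, -191), Mul(3, Pow(-191, 2)))), -1) = Pow(Add(199, Add(4, 42975, Mul(3, 36481))), -1) = Pow(Add(199, Add(4, 42975, 109443)), -1) = Pow(Add(199, 152422), -1) = Pow(152621, -1) = Rational(1, 152621)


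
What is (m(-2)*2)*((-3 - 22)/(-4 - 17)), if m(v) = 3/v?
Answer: -25/7 ≈ -3.5714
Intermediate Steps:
(m(-2)*2)*((-3 - 22)/(-4 - 17)) = ((3/(-2))*2)*((-3 - 22)/(-4 - 17)) = ((3*(-½))*2)*(-25/(-21)) = (-3/2*2)*(-25*(-1/21)) = -3*25/21 = -25/7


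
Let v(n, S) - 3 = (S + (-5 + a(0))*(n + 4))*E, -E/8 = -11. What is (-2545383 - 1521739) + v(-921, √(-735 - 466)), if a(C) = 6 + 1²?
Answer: -4228511 + 88*I*√1201 ≈ -4.2285e+6 + 3049.7*I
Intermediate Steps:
a(C) = 7 (a(C) = 6 + 1 = 7)
E = 88 (E = -8*(-11) = 88)
v(n, S) = 707 + 88*S + 176*n (v(n, S) = 3 + (S + (-5 + 7)*(n + 4))*88 = 3 + (S + 2*(4 + n))*88 = 3 + (S + (8 + 2*n))*88 = 3 + (8 + S + 2*n)*88 = 3 + (704 + 88*S + 176*n) = 707 + 88*S + 176*n)
(-2545383 - 1521739) + v(-921, √(-735 - 466)) = (-2545383 - 1521739) + (707 + 88*√(-735 - 466) + 176*(-921)) = -4067122 + (707 + 88*√(-1201) - 162096) = -4067122 + (707 + 88*(I*√1201) - 162096) = -4067122 + (707 + 88*I*√1201 - 162096) = -4067122 + (-161389 + 88*I*√1201) = -4228511 + 88*I*√1201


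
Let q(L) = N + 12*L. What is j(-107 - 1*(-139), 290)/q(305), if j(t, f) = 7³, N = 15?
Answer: 7/75 ≈ 0.093333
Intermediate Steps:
j(t, f) = 343
q(L) = 15 + 12*L
j(-107 - 1*(-139), 290)/q(305) = 343/(15 + 12*305) = 343/(15 + 3660) = 343/3675 = 343*(1/3675) = 7/75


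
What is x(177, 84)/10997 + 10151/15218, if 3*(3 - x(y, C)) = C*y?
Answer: 5179399/23907478 ≈ 0.21664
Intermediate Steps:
x(y, C) = 3 - C*y/3
x(177, 84)/10997 + 10151/15218 = (3 - ⅓*84*177)/10997 + 10151/15218 = (3 - 4956)*(1/10997) + 10151*(1/15218) = -4953*1/10997 + 10151/15218 = -4953/10997 + 10151/15218 = 5179399/23907478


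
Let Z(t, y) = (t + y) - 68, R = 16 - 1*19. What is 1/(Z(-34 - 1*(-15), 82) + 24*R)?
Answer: -1/77 ≈ -0.012987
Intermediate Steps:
R = -3 (R = 16 - 19 = -3)
Z(t, y) = -68 + t + y
1/(Z(-34 - 1*(-15), 82) + 24*R) = 1/((-68 + (-34 - 1*(-15)) + 82) + 24*(-3)) = 1/((-68 + (-34 + 15) + 82) - 72) = 1/((-68 - 19 + 82) - 72) = 1/(-5 - 72) = 1/(-77) = -1/77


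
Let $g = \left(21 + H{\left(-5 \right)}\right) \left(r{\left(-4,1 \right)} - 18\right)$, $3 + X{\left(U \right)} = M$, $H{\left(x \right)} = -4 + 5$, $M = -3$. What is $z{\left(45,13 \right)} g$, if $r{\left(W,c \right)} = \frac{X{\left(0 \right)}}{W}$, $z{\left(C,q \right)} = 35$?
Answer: $-12705$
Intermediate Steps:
$H{\left(x \right)} = 1$
$X{\left(U \right)} = -6$ ($X{\left(U \right)} = -3 - 3 = -6$)
$r{\left(W,c \right)} = - \frac{6}{W}$
$g = -363$ ($g = \left(21 + 1\right) \left(- \frac{6}{-4} - 18\right) = 22 \left(\left(-6\right) \left(- \frac{1}{4}\right) - 18\right) = 22 \left(\frac{3}{2} - 18\right) = 22 \left(- \frac{33}{2}\right) = -363$)
$z{\left(45,13 \right)} g = 35 \left(-363\right) = -12705$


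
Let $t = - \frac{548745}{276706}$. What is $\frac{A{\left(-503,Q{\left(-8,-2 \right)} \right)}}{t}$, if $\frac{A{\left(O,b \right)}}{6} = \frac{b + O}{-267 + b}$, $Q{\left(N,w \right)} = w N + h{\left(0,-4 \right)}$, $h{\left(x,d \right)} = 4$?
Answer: $- \frac{267297996}{45180005} \approx -5.9163$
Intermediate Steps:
$Q{\left(N,w \right)} = 4 + N w$ ($Q{\left(N,w \right)} = w N + 4 = N w + 4 = 4 + N w$)
$A{\left(O,b \right)} = \frac{6 \left(O + b\right)}{-267 + b}$ ($A{\left(O,b \right)} = 6 \frac{b + O}{-267 + b} = 6 \frac{O + b}{-267 + b} = \frac{6 \left(O + b\right)}{-267 + b}$)
$t = - \frac{548745}{276706}$ ($t = \left(-548745\right) \frac{1}{276706} = - \frac{548745}{276706} \approx -1.9831$)
$\frac{A{\left(-503,Q{\left(-8,-2 \right)} \right)}}{t} = \frac{6 \frac{1}{-267 + \left(4 - -16\right)} \left(-503 + \left(4 - -16\right)\right)}{- \frac{548745}{276706}} = \frac{6 \left(-503 + \left(4 + 16\right)\right)}{-267 + \left(4 + 16\right)} \left(- \frac{276706}{548745}\right) = \frac{6 \left(-503 + 20\right)}{-267 + 20} \left(- \frac{276706}{548745}\right) = 6 \frac{1}{-247} \left(-483\right) \left(- \frac{276706}{548745}\right) = 6 \left(- \frac{1}{247}\right) \left(-483\right) \left(- \frac{276706}{548745}\right) = \frac{2898}{247} \left(- \frac{276706}{548745}\right) = - \frac{267297996}{45180005}$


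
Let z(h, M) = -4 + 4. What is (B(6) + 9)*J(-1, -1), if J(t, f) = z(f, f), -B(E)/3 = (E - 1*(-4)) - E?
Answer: 0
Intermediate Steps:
z(h, M) = 0
B(E) = -12 (B(E) = -3*((E - 1*(-4)) - E) = -3*((E + 4) - E) = -3*((4 + E) - E) = -3*4 = -12)
J(t, f) = 0
(B(6) + 9)*J(-1, -1) = (-12 + 9)*0 = -3*0 = 0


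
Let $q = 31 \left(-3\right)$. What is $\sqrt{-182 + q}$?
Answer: $5 i \sqrt{11} \approx 16.583 i$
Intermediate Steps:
$q = -93$
$\sqrt{-182 + q} = \sqrt{-182 - 93} = \sqrt{-275} = 5 i \sqrt{11}$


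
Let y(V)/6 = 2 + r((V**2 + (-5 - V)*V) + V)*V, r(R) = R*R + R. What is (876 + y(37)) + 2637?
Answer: 4833357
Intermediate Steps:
r(R) = R + R**2 (r(R) = R**2 + R = R + R**2)
y(V) = 12 + 6*V*(V + V**2 + V*(-5 - V))*(1 + V + V**2 + V*(-5 - V)) (y(V) = 6*(2 + (((V**2 + (-5 - V)*V) + V)*(1 + ((V**2 + (-5 - V)*V) + V)))*V) = 6*(2 + (((V**2 + V*(-5 - V)) + V)*(1 + ((V**2 + V*(-5 - V)) + V)))*V) = 6*(2 + ((V + V**2 + V*(-5 - V))*(1 + (V + V**2 + V*(-5 - V))))*V) = 6*(2 + ((V + V**2 + V*(-5 - V))*(1 + V + V**2 + V*(-5 - V)))*V) = 6*(2 + V*(V + V**2 + V*(-5 - V))*(1 + V + V**2 + V*(-5 - V))) = 12 + 6*V*(V + V**2 + V*(-5 - V))*(1 + V + V**2 + V*(-5 - V)))
(876 + y(37)) + 2637 = (876 + (12 - 24*37**2 + 96*37**3)) + 2637 = (876 + (12 - 24*1369 + 96*50653)) + 2637 = (876 + (12 - 32856 + 4862688)) + 2637 = (876 + 4829844) + 2637 = 4830720 + 2637 = 4833357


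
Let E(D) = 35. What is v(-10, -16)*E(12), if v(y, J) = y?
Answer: -350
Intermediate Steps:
v(-10, -16)*E(12) = -10*35 = -350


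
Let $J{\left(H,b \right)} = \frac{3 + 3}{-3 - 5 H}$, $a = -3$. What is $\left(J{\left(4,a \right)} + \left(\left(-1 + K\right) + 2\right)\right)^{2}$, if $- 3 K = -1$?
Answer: $\frac{5476}{4761} \approx 1.1502$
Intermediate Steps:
$K = \frac{1}{3}$ ($K = \left(- \frac{1}{3}\right) \left(-1\right) = \frac{1}{3} \approx 0.33333$)
$J{\left(H,b \right)} = \frac{6}{-3 - 5 H}$
$\left(J{\left(4,a \right)} + \left(\left(-1 + K\right) + 2\right)\right)^{2} = \left(- \frac{6}{3 + 5 \cdot 4} + \left(\left(-1 + \frac{1}{3}\right) + 2\right)\right)^{2} = \left(- \frac{6}{3 + 20} + \left(- \frac{2}{3} + 2\right)\right)^{2} = \left(- \frac{6}{23} + \frac{4}{3}\right)^{2} = \left(\frac{74}{69}\right)^{2} = \frac{5476}{4761}$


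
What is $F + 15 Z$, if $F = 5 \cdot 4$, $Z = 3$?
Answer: $65$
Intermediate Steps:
$F = 20$
$F + 15 Z = 20 + 15 \cdot 3 = 20 + 45 = 65$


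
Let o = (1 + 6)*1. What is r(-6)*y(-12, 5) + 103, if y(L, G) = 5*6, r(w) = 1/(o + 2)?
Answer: 319/3 ≈ 106.33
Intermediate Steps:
o = 7 (o = 7*1 = 7)
r(w) = ⅑ (r(w) = 1/(7 + 2) = 1/9 = ⅑)
y(L, G) = 30
r(-6)*y(-12, 5) + 103 = (⅑)*30 + 103 = 10/3 + 103 = 319/3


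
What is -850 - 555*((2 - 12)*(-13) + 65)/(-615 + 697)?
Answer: -177925/82 ≈ -2169.8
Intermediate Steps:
-850 - 555*((2 - 12)*(-13) + 65)/(-615 + 697) = -850 - 555*(-10*(-13) + 65)/82 = -850 - 555*(130 + 65)/82 = -850 - 108225/82 = -177925/82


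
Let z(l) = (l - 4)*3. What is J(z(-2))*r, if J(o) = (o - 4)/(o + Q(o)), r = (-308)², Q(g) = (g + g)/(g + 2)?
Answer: 1192576/9 ≈ 1.3251e+5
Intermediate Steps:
Q(g) = 2*g/(2 + g) (Q(g) = (2*g)/(2 + g) = 2*g/(2 + g))
r = 94864
z(l) = -12 + 3*l (z(l) = (-4 + l)*3 = -12 + 3*l)
J(o) = (-4 + o)/(o + 2*o/(2 + o)) (J(o) = (o - 4)/(o + 2*o/(2 + o)) = (-4 + o)/(o + 2*o/(2 + o)))
J(z(-2))*r = ((-4 + (-12 + 3*(-2)))*(2 + (-12 + 3*(-2)))/((-12 + 3*(-2))*(4 + (-12 + 3*(-2)))))*94864 = ((-4 + (-12 - 6))*(2 + (-12 - 6))/((-12 - 6)*(4 + (-12 - 6))))*94864 = ((-4 - 18)*(2 - 18)/((-18)*(4 - 18)))*94864 = -1/18*(-22)*(-16)/(-14)*94864 = -1/18*(-1/14)*(-22)*(-16)*94864 = (88/63)*94864 = 1192576/9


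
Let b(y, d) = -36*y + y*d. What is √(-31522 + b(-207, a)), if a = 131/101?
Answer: I*√248276887/101 ≈ 156.01*I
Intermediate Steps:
a = 131/101 (a = 131*(1/101) = 131/101 ≈ 1.2970)
b(y, d) = -36*y + d*y
√(-31522 + b(-207, a)) = √(-31522 - 207*(-36 + 131/101)) = √(-31522 - 207*(-3505/101)) = √(-31522 + 725535/101) = √(-2458187/101) = I*√248276887/101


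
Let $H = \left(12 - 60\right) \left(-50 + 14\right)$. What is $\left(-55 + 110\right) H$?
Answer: $95040$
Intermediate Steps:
$H = 1728$ ($H = \left(-48\right) \left(-36\right) = 1728$)
$\left(-55 + 110\right) H = \left(-55 + 110\right) 1728 = 55 \cdot 1728 = 95040$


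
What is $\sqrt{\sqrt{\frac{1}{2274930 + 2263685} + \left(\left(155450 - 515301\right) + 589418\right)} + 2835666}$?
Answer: $\frac{\sqrt{58411957996562612850 + 4538615 \sqrt{4728856628887097190}}}{4538615} \approx 1684.1$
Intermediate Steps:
$\sqrt{\sqrt{\frac{1}{2274930 + 2263685} + \left(\left(155450 - 515301\right) + 589418\right)} + 2835666} = \sqrt{\sqrt{\frac{1}{4538615} + \left(-359851 + 589418\right)} + 2835666} = \sqrt{\sqrt{\frac{1}{4538615} + 229567} + 2835666} = \sqrt{\sqrt{\frac{1041916229706}{4538615}} + 2835666} = \sqrt{\frac{\sqrt{4728856628887097190}}{4538615} + 2835666} = \sqrt{2835666 + \frac{\sqrt{4728856628887097190}}{4538615}}$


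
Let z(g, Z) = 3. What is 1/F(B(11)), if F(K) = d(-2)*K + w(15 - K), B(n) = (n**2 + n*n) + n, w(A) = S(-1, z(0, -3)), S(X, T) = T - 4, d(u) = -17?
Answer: -1/4302 ≈ -0.00023245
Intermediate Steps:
S(X, T) = -4 + T
w(A) = -1 (w(A) = -4 + 3 = -1)
B(n) = n + 2*n**2 (B(n) = (n**2 + n**2) + n = 2*n**2 + n = n + 2*n**2)
F(K) = -1 - 17*K (F(K) = -17*K - 1 = -1 - 17*K)
1/F(B(11)) = 1/(-1 - 187*(1 + 2*11)) = 1/(-1 - 187*(1 + 22)) = 1/(-1 - 187*23) = 1/(-1 - 17*253) = 1/(-1 - 4301) = 1/(-4302) = -1/4302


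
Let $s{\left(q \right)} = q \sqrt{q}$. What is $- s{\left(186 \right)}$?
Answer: $- 186 \sqrt{186} \approx -2536.7$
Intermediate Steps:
$s{\left(q \right)} = q^{\frac{3}{2}}$
$- s{\left(186 \right)} = - 186^{\frac{3}{2}} = - 186 \sqrt{186}$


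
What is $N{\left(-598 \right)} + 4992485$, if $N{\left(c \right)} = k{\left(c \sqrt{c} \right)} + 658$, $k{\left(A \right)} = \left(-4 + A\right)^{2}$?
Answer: $-208854033 + 4784 i \sqrt{598} \approx -2.0885 \cdot 10^{8} + 1.1699 \cdot 10^{5} i$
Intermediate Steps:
$N{\left(c \right)} = 658 + \left(-4 + c^{\frac{3}{2}}\right)^{2}$ ($N{\left(c \right)} = \left(-4 + c \sqrt{c}\right)^{2} + 658 = \left(-4 + c^{\frac{3}{2}}\right)^{2} + 658 = 658 + \left(-4 + c^{\frac{3}{2}}\right)^{2}$)
$N{\left(-598 \right)} + 4992485 = \left(658 + \left(-4 + \left(-598\right)^{\frac{3}{2}}\right)^{2}\right) + 4992485 = \left(658 + \left(-4 - 598 i \sqrt{598}\right)^{2}\right) + 4992485 = 4993143 + \left(-4 - 598 i \sqrt{598}\right)^{2}$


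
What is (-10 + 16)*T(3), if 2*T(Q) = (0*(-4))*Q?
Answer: 0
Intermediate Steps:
T(Q) = 0 (T(Q) = ((0*(-4))*Q)/2 = (0*Q)/2 = (½)*0 = 0)
(-10 + 16)*T(3) = (-10 + 16)*0 = 6*0 = 0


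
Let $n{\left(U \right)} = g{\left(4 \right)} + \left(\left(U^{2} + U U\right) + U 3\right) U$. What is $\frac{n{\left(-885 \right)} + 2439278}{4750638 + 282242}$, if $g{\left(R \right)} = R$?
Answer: $- \frac{1381519293}{5032880} \approx -274.5$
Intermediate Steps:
$n{\left(U \right)} = 4 + U \left(2 U^{2} + 3 U\right)$ ($n{\left(U \right)} = 4 + \left(\left(U^{2} + U U\right) + U 3\right) U = 4 + \left(\left(U^{2} + U^{2}\right) + 3 U\right) U = 4 + \left(2 U^{2} + 3 U\right) U = 4 + U \left(2 U^{2} + 3 U\right)$)
$\frac{n{\left(-885 \right)} + 2439278}{4750638 + 282242} = \frac{\left(4 + 2 \left(-885\right)^{3} + 3 \left(-885\right)^{2}\right) + 2439278}{4750638 + 282242} = \frac{\left(4 + 2 \left(-693154125\right) + 3 \cdot 783225\right) + 2439278}{5032880} = \left(\left(4 - 1386308250 + 2349675\right) + 2439278\right) \frac{1}{5032880} = \left(-1383958571 + 2439278\right) \frac{1}{5032880} = \left(-1381519293\right) \frac{1}{5032880} = - \frac{1381519293}{5032880}$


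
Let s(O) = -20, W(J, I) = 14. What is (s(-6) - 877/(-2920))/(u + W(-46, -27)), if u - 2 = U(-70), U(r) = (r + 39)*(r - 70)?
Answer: -57523/12719520 ≈ -0.0045224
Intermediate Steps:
U(r) = (-70 + r)*(39 + r) (U(r) = (39 + r)*(-70 + r) = (-70 + r)*(39 + r))
u = 4342 (u = 2 + (-2730 + (-70)² - 31*(-70)) = 2 + (-2730 + 4900 + 2170) = 2 + 4340 = 4342)
(s(-6) - 877/(-2920))/(u + W(-46, -27)) = (-20 - 877/(-2920))/(4342 + 14) = (-20 - 877*(-1/2920))/4356 = (-20 + 877/2920)*(1/4356) = -57523/2920*1/4356 = -57523/12719520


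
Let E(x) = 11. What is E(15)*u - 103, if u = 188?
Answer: 1965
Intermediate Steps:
E(15)*u - 103 = 11*188 - 103 = 2068 - 103 = 1965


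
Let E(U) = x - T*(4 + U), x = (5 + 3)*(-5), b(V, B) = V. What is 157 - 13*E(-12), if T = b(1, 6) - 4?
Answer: 989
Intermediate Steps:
T = -3 (T = 1 - 4 = -3)
x = -40 (x = 8*(-5) = -40)
E(U) = -28 + 3*U (E(U) = -40 - (-3)*(4 + U) = -40 - (-12 - 3*U) = -40 + (12 + 3*U) = -28 + 3*U)
157 - 13*E(-12) = 157 - 13*(-28 + 3*(-12)) = 157 - 13*(-28 - 36) = 157 - 13*(-64) = 157 + 832 = 989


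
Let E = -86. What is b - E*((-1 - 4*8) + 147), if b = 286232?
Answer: 296036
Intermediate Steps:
b - E*((-1 - 4*8) + 147) = 286232 - (-86)*((-1 - 4*8) + 147) = 286232 - (-86)*((-1 - 32) + 147) = 286232 - (-86)*(-33 + 147) = 286232 - (-86)*114 = 286232 - 1*(-9804) = 286232 + 9804 = 296036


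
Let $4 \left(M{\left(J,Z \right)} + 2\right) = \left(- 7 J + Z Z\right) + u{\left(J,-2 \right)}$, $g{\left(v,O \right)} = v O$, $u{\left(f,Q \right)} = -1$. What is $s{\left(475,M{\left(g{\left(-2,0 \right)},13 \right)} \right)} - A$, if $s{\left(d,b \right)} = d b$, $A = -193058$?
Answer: $212058$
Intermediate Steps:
$g{\left(v,O \right)} = O v$
$M{\left(J,Z \right)} = - \frac{9}{4} - \frac{7 J}{4} + \frac{Z^{2}}{4}$ ($M{\left(J,Z \right)} = -2 + \frac{\left(- 7 J + Z Z\right) - 1}{4} = -2 + \frac{\left(- 7 J + Z^{2}\right) - 1}{4} = -2 + \frac{\left(Z^{2} - 7 J\right) - 1}{4} = -2 + \frac{-1 + Z^{2} - 7 J}{4} = -2 - \left(\frac{1}{4} - \frac{Z^{2}}{4} + \frac{7 J}{4}\right) = - \frac{9}{4} - \frac{7 J}{4} + \frac{Z^{2}}{4}$)
$s{\left(d,b \right)} = b d$
$s{\left(475,M{\left(g{\left(-2,0 \right)},13 \right)} \right)} - A = \left(- \frac{9}{4} - \frac{7 \cdot 0 \left(-2\right)}{4} + \frac{13^{2}}{4}\right) 475 - -193058 = \left(- \frac{9}{4} - 0 + \frac{1}{4} \cdot 169\right) 475 + 193058 = \left(- \frac{9}{4} + 0 + \frac{169}{4}\right) 475 + 193058 = 40 \cdot 475 + 193058 = 19000 + 193058 = 212058$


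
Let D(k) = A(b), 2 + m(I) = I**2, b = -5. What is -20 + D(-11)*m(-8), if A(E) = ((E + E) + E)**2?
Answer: 13930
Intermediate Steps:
m(I) = -2 + I**2
A(E) = 9*E**2 (A(E) = (2*E + E)**2 = (3*E)**2 = 9*E**2)
D(k) = 225 (D(k) = 9*(-5)**2 = 9*25 = 225)
-20 + D(-11)*m(-8) = -20 + 225*(-2 + (-8)**2) = -20 + 225*(-2 + 64) = -20 + 225*62 = -20 + 13950 = 13930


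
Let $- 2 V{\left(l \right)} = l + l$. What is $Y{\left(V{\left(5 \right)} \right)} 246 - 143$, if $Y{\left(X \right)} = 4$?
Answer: $841$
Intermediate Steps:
$V{\left(l \right)} = - l$ ($V{\left(l \right)} = - \frac{l + l}{2} = - \frac{2 l}{2} = - l$)
$Y{\left(V{\left(5 \right)} \right)} 246 - 143 = 4 \cdot 246 - 143 = 984 - 143 = 841$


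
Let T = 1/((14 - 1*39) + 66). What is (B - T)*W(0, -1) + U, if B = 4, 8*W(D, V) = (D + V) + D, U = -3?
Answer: -1147/328 ≈ -3.4970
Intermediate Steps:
W(D, V) = D/4 + V/8 (W(D, V) = ((D + V) + D)/8 = (V + 2*D)/8 = D/4 + V/8)
T = 1/41 (T = 1/((14 - 39) + 66) = 1/(-25 + 66) = 1/41 ≈ 0.024390)
(B - T)*W(0, -1) + U = (4 - 1*1/41)*((1/4)*0 + (1/8)*(-1)) - 3 = (4 - 1/41)*(0 - 1/8) - 3 = (163/41)*(-1/8) - 3 = -163/328 - 3 = -1147/328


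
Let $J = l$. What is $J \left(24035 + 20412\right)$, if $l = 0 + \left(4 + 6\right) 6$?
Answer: $2666820$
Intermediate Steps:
$l = 60$ ($l = 0 + 10 \cdot 6 = 0 + 60 = 60$)
$J = 60$
$J \left(24035 + 20412\right) = 60 \left(24035 + 20412\right) = 60 \cdot 44447 = 2666820$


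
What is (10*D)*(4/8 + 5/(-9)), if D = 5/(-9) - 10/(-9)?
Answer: -25/81 ≈ -0.30864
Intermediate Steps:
D = 5/9 (D = 5*(-⅑) - 10*(-⅑) = -5/9 + 10/9 = 5/9 ≈ 0.55556)
(10*D)*(4/8 + 5/(-9)) = (10*(5/9))*(4/8 + 5/(-9)) = 50*(4*(⅛) + 5*(-⅑))/9 = 50*(½ - 5/9)/9 = (50/9)*(-1/18) = -25/81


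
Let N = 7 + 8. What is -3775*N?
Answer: -56625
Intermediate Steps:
N = 15
-3775*N = -3775*15 = -151*375 = -56625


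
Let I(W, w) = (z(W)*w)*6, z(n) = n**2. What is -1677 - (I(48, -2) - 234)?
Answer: 26205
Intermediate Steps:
I(W, w) = 6*w*W**2 (I(W, w) = (W**2*w)*6 = (w*W**2)*6 = 6*w*W**2)
-1677 - (I(48, -2) - 234) = -1677 - (6*(-2)*48**2 - 234) = -1677 - (6*(-2)*2304 - 234) = -1677 - (-27648 - 234) = -1677 - 1*(-27882) = -1677 + 27882 = 26205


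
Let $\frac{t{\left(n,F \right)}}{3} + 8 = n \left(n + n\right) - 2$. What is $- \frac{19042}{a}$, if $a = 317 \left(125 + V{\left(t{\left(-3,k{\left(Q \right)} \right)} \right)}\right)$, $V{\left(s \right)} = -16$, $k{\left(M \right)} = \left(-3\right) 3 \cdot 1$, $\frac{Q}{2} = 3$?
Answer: $- \frac{19042}{34553} \approx -0.5511$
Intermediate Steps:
$Q = 6$ ($Q = 2 \cdot 3 = 6$)
$k{\left(M \right)} = -9$ ($k{\left(M \right)} = \left(-9\right) 1 = -9$)
$t{\left(n,F \right)} = -30 + 6 n^{2}$ ($t{\left(n,F \right)} = -24 + 3 \left(n \left(n + n\right) - 2\right) = -24 + 3 \left(n 2 n - 2\right) = -24 + 3 \left(2 n^{2} - 2\right) = -24 + 3 \left(-2 + 2 n^{2}\right) = -24 + \left(-6 + 6 n^{2}\right) = -30 + 6 n^{2}$)
$a = 34553$ ($a = 317 \left(125 - 16\right) = 317 \cdot 109 = 34553$)
$- \frac{19042}{a} = - \frac{19042}{34553}$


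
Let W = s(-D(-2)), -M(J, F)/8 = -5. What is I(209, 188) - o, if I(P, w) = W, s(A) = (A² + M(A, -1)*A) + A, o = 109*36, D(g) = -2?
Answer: -3838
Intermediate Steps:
M(J, F) = 40 (M(J, F) = -8*(-5) = 40)
o = 3924
s(A) = A² + 41*A (s(A) = (A² + 40*A) + A = A² + 41*A)
W = 86 (W = (-1*(-2))*(41 - 1*(-2)) = 2*(41 + 2) = 2*43 = 86)
I(P, w) = 86
I(209, 188) - o = 86 - 1*3924 = 86 - 3924 = -3838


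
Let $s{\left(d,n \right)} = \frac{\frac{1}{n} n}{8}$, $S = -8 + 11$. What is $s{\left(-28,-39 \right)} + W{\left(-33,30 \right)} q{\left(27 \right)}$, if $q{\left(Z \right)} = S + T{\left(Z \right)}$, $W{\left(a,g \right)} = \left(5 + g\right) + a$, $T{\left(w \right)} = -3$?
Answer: $\frac{1}{8} \approx 0.125$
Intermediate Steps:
$S = 3$
$W{\left(a,g \right)} = 5 + a + g$
$s{\left(d,n \right)} = \frac{1}{8}$ ($s{\left(d,n \right)} = 1 \cdot \frac{1}{8} = \frac{1}{8}$)
$q{\left(Z \right)} = 0$ ($q{\left(Z \right)} = 3 - 3 = 0$)
$s{\left(-28,-39 \right)} + W{\left(-33,30 \right)} q{\left(27 \right)} = \frac{1}{8} + \left(5 - 33 + 30\right) 0 = \frac{1}{8} + 2 \cdot 0 = \frac{1}{8} + 0 = \frac{1}{8}$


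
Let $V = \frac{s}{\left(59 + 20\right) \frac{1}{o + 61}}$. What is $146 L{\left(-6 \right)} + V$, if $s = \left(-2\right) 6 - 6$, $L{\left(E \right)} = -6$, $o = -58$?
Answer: $- \frac{69258}{79} \approx -876.68$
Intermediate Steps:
$s = -18$ ($s = -12 - 6 = -18$)
$V = - \frac{54}{79}$ ($V = - \frac{18}{\left(59 + 20\right) \frac{1}{-58 + 61}} = - \frac{18}{79 \cdot \frac{1}{3}} = - \frac{18}{\frac{79}{3}} = \left(-18\right) \frac{3}{79} = - \frac{54}{79} \approx -0.68354$)
$146 L{\left(-6 \right)} + V = 146 \left(-6\right) - \frac{54}{79} = -876 - \frac{54}{79} = - \frac{69258}{79}$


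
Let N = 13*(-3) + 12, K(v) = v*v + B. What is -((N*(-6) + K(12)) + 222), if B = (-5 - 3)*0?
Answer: -528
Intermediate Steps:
B = 0 (B = -8*0 = 0)
K(v) = v² (K(v) = v*v + 0 = v² + 0 = v²)
N = -27 (N = -39 + 12 = -27)
-((N*(-6) + K(12)) + 222) = -((-27*(-6) + 12²) + 222) = -((162 + 144) + 222) = -(306 + 222) = -1*528 = -528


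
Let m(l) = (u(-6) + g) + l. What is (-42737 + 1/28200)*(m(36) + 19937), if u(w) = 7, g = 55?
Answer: -4829169879793/5640 ≈ -8.5624e+8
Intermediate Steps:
m(l) = 62 + l (m(l) = (7 + 55) + l = 62 + l)
(-42737 + 1/28200)*(m(36) + 19937) = (-42737 + 1/28200)*((62 + 36) + 19937) = (-42737 + 1/28200)*(98 + 19937) = -1205183399/28200*20035 = -4829169879793/5640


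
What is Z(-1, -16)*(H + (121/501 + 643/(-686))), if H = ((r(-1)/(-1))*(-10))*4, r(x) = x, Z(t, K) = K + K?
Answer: 223785232/171843 ≈ 1302.3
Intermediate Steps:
Z(t, K) = 2*K
H = -40 (H = (-1/(-1)*(-10))*4 = (-1*(-1)*(-10))*4 = (1*(-10))*4 = -10*4 = -40)
Z(-1, -16)*(H + (121/501 + 643/(-686))) = (2*(-16))*(-40 + (121/501 + 643/(-686))) = -32*(-40 + (121*(1/501) + 643*(-1/686))) = -32*(-40 + (121/501 - 643/686)) = -32*(-40 - 239137/343686) = -32*(-13986577/343686) = 223785232/171843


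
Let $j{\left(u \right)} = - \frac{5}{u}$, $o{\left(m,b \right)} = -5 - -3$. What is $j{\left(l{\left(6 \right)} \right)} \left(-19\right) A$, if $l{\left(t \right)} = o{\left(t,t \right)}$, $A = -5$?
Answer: $\frac{475}{2} \approx 237.5$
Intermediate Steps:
$o{\left(m,b \right)} = -2$ ($o{\left(m,b \right)} = -5 + 3 = -2$)
$l{\left(t \right)} = -2$
$j{\left(l{\left(6 \right)} \right)} \left(-19\right) A = - \frac{5}{-2} \left(-19\right) \left(-5\right) = \left(-5\right) \left(- \frac{1}{2}\right) \left(-19\right) \left(-5\right) = \frac{5}{2} \left(-19\right) \left(-5\right) = \left(- \frac{95}{2}\right) \left(-5\right) = \frac{475}{2}$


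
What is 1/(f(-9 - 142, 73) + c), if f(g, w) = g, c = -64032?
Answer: -1/64183 ≈ -1.5580e-5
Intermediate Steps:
1/(f(-9 - 142, 73) + c) = 1/((-9 - 142) - 64032) = 1/(-151 - 64032) = 1/(-64183) = -1/64183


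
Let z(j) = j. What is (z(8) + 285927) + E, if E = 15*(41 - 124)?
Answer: 284690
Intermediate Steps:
E = -1245 (E = 15*(-83) = -1245)
(z(8) + 285927) + E = (8 + 285927) - 1245 = 285935 - 1245 = 284690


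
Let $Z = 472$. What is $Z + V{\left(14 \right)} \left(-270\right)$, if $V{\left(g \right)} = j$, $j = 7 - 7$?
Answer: $472$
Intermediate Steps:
$j = 0$ ($j = 7 - 7 = 0$)
$V{\left(g \right)} = 0$
$Z + V{\left(14 \right)} \left(-270\right) = 472 + 0 \left(-270\right) = 472 + 0 = 472$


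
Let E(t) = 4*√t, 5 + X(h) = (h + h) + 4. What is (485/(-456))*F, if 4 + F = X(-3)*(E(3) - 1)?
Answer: -485/152 + 3395*√3/114 ≈ 48.391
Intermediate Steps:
X(h) = -1 + 2*h (X(h) = -5 + ((h + h) + 4) = -5 + (2*h + 4) = -5 + (4 + 2*h) = -1 + 2*h)
F = 3 - 28*√3 (F = -4 + (-1 + 2*(-3))*(4*√3 - 1) = -4 + (-1 - 6)*(-1 + 4*√3) = -4 - 7*(-1 + 4*√3) = -4 + (7 - 28*√3) = 3 - 28*√3 ≈ -45.497)
(485/(-456))*F = (485/(-456))*(3 - 28*√3) = (485*(-1/456))*(3 - 28*√3) = -485*(3 - 28*√3)/456 = -485/152 + 3395*√3/114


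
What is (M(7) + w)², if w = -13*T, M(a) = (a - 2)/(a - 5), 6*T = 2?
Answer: 121/36 ≈ 3.3611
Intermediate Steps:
T = ⅓ (T = (⅙)*2 = ⅓ ≈ 0.33333)
M(a) = (-2 + a)/(-5 + a)
w = -13/3 (w = -13*⅓ = -13/3 ≈ -4.3333)
(M(7) + w)² = ((-2 + 7)/(-5 + 7) - 13/3)² = (5/2 - 13/3)² = (-11/6)² = 121/36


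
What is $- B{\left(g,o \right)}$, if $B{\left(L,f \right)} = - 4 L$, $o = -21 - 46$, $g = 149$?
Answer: $596$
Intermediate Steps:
$o = -67$ ($o = -21 - 46 = -67$)
$- B{\left(g,o \right)} = - \left(-4\right) 149 = \left(-1\right) \left(-596\right) = 596$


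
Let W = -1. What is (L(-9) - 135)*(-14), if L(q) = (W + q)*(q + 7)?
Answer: 1610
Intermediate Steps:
L(q) = (-1 + q)*(7 + q) (L(q) = (-1 + q)*(q + 7) = (-1 + q)*(7 + q))
(L(-9) - 135)*(-14) = ((-7 + (-9)**2 + 6*(-9)) - 135)*(-14) = ((-7 + 81 - 54) - 135)*(-14) = (20 - 135)*(-14) = -115*(-14) = 1610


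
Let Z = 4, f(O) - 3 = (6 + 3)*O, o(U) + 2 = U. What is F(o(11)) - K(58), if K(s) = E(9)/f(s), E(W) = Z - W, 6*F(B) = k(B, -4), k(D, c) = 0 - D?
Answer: -313/210 ≈ -1.4905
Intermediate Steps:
o(U) = -2 + U
f(O) = 3 + 9*O (f(O) = 3 + (6 + 3)*O = 3 + 9*O)
k(D, c) = -D
F(B) = -B/6 (F(B) = (-B)/6 = -B/6)
E(W) = 4 - W
K(s) = -5/(3 + 9*s) (K(s) = (4 - 1*9)/(3 + 9*s) = (4 - 9)/(3 + 9*s) = -5/(3 + 9*s))
F(o(11)) - K(58) = -(-2 + 11)/6 - (-5)/(3 + 9*58) = -⅙*9 - (-5)/(3 + 522) = -3/2 - (-5)/525 = -3/2 - 1*(-1/105) = -3/2 + 1/105 = -313/210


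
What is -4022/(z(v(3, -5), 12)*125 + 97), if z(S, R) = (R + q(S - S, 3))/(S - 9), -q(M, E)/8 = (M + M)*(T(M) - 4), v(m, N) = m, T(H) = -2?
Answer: 4022/153 ≈ 26.288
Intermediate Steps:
q(M, E) = 96*M (q(M, E) = -8*(M + M)*(-2 - 4) = -8*2*M*(-6) = -(-96)*M = 96*M)
z(S, R) = R/(-9 + S) (z(S, R) = (R + 96*(S - S))/(S - 9) = (R + 96*0)/(-9 + S) = (R + 0)/(-9 + S) = R/(-9 + S))
-4022/(z(v(3, -5), 12)*125 + 97) = -4022/((12/(-9 + 3))*125 + 97) = -4022/((12/(-6))*125 + 97) = -4022/((12*(-1/6))*125 + 97) = -4022/(-2*125 + 97) = -4022/(-250 + 97) = -4022/(-153) = -4022*(-1/153) = 4022/153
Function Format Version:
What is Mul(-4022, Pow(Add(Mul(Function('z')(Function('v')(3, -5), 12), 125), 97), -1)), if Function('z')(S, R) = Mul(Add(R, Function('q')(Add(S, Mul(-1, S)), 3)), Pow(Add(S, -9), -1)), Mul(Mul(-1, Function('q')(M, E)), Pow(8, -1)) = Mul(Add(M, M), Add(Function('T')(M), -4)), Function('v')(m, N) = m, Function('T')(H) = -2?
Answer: Rational(4022, 153) ≈ 26.288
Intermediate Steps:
Function('q')(M, E) = Mul(96, M) (Function('q')(M, E) = Mul(-8, Mul(Add(M, M), Add(-2, -4))) = Mul(-8, Mul(Mul(2, M), -6)) = Mul(-8, Mul(-12, M)) = Mul(96, M))
Function('z')(S, R) = Mul(R, Pow(Add(-9, S), -1)) (Function('z')(S, R) = Mul(Add(R, Mul(96, Add(S, Mul(-1, S)))), Pow(Add(S, -9), -1)) = Mul(Add(R, Mul(96, 0)), Pow(Add(-9, S), -1)) = Mul(Add(R, 0), Pow(Add(-9, S), -1)) = Mul(R, Pow(Add(-9, S), -1)))
Mul(-4022, Pow(Add(Mul(Function('z')(Function('v')(3, -5), 12), 125), 97), -1)) = Mul(-4022, Pow(Add(Mul(Mul(12, Pow(Add(-9, 3), -1)), 125), 97), -1)) = Mul(-4022, Pow(Add(Mul(Mul(12, Pow(-6, -1)), 125), 97), -1)) = Mul(-4022, Pow(Add(Mul(Mul(12, Rational(-1, 6)), 125), 97), -1)) = Mul(-4022, Pow(Add(Mul(-2, 125), 97), -1)) = Mul(-4022, Pow(Add(-250, 97), -1)) = Mul(-4022, Pow(-153, -1)) = Mul(-4022, Rational(-1, 153)) = Rational(4022, 153)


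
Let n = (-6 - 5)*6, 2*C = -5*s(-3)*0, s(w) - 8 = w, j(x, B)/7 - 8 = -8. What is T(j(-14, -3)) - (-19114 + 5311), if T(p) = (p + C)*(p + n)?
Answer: 13803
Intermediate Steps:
j(x, B) = 0 (j(x, B) = 56 + 7*(-8) = 56 - 56 = 0)
s(w) = 8 + w
C = 0 (C = (-5*(8 - 3)*0)/2 = (-5*5*0)/2 = (-25*0)/2 = (½)*0 = 0)
n = -66 (n = -11*6 = -66)
T(p) = p*(-66 + p) (T(p) = (p + 0)*(p - 66) = p*(-66 + p))
T(j(-14, -3)) - (-19114 + 5311) = 0*(-66 + 0) - (-19114 + 5311) = 0*(-66) - 1*(-13803) = 0 + 13803 = 13803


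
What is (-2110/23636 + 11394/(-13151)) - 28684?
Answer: -4458173298909/155418518 ≈ -28685.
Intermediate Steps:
(-2110/23636 + 11394/(-13151)) - 28684 = (-2110*1/23636 + 11394*(-1/13151)) - 28684 = (-1055/11818 - 11394/13151) - 28684 = -148528597/155418518 - 28684 = -4458173298909/155418518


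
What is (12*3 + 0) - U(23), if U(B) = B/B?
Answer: 35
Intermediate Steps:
U(B) = 1
(12*3 + 0) - U(23) = (12*3 + 0) - 1*1 = (36 + 0) - 1 = 36 - 1 = 35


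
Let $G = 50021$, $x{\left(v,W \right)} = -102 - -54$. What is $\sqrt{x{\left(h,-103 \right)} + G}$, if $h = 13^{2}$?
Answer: $11 \sqrt{413} \approx 223.55$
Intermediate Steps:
$h = 169$
$x{\left(v,W \right)} = -48$ ($x{\left(v,W \right)} = -102 + 54 = -48$)
$\sqrt{x{\left(h,-103 \right)} + G} = \sqrt{-48 + 50021} = \sqrt{49973} = 11 \sqrt{413}$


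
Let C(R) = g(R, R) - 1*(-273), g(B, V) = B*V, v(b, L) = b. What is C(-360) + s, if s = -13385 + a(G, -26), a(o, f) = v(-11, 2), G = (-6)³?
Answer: 116477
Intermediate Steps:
G = -216
C(R) = 273 + R² (C(R) = R*R - 1*(-273) = R² + 273 = 273 + R²)
a(o, f) = -11
s = -13396 (s = -13385 - 11 = -13396)
C(-360) + s = (273 + (-360)²) - 13396 = (273 + 129600) - 13396 = 129873 - 13396 = 116477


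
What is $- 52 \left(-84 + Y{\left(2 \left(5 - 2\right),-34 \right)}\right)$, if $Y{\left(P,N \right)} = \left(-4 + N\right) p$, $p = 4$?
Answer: $12272$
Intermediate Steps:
$Y{\left(P,N \right)} = -16 + 4 N$ ($Y{\left(P,N \right)} = \left(-4 + N\right) 4 = -16 + 4 N$)
$- 52 \left(-84 + Y{\left(2 \left(5 - 2\right),-34 \right)}\right) = - 52 \left(-84 + \left(-16 + 4 \left(-34\right)\right)\right) = - 52 \left(-84 - 152\right) = \left(-52\right) \left(-236\right) = 12272$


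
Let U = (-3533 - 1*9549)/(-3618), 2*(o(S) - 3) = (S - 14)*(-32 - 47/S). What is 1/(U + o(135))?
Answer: -18090/35283589 ≈ -0.00051270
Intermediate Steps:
o(S) = 3 + (-32 - 47/S)*(-14 + S)/2 (o(S) = 3 + ((S - 14)*(-32 - 47/S))/2 = 3 + ((-14 + S)*(-32 - 47/S))/2 = 3 + ((-32 - 47/S)*(-14 + S))/2 = 3 + (-32 - 47/S)*(-14 + S)/2)
U = 6541/1809 (U = (-3533 - 9549)*(-1/3618) = -13082*(-1/3618) = 6541/1809 ≈ 3.6158)
1/(U + o(135)) = 1/(6541/1809 + (407/2 - 16*135 + 329/135)) = 1/(6541/1809 + (407/2 - 2160 + 329*(1/135))) = 1/(6541/1809 + (407/2 - 2160 + 329/135)) = 1/(6541/1809 - 527597/270) = 1/(-35283589/18090) = -18090/35283589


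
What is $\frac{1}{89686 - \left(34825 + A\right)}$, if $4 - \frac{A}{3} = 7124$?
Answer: $\frac{1}{76221} \approx 1.312 \cdot 10^{-5}$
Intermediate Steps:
$A = -21360$ ($A = 12 - 21372 = -21360$)
$\frac{1}{89686 - \left(34825 + A\right)} = \frac{1}{89686 - 13465} = \frac{1}{76221}$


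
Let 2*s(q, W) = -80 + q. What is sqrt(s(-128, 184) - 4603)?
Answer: 3*I*sqrt(523) ≈ 68.608*I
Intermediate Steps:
s(q, W) = -40 + q/2 (s(q, W) = (-80 + q)/2 = -40 + q/2)
sqrt(s(-128, 184) - 4603) = sqrt((-40 + (1/2)*(-128)) - 4603) = sqrt((-40 - 64) - 4603) = sqrt(-104 - 4603) = sqrt(-4707) = 3*I*sqrt(523)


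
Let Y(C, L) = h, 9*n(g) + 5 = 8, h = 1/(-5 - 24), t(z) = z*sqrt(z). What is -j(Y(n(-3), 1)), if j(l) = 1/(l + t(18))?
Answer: -29/4904711 - 45414*sqrt(2)/4904711 ≈ -0.013100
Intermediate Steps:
t(z) = z**(3/2)
h = -1/29 (h = 1/(-29) = -1/29 ≈ -0.034483)
n(g) = 1/3 (n(g) = -5/9 + (1/9)*8 = -5/9 + 8/9 = 1/3)
Y(C, L) = -1/29
j(l) = 1/(l + 54*sqrt(2)) (j(l) = 1/(l + 18**(3/2)) = 1/(l + 54*sqrt(2)))
-j(Y(n(-3), 1)) = -1/(-1/29 + 54*sqrt(2))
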